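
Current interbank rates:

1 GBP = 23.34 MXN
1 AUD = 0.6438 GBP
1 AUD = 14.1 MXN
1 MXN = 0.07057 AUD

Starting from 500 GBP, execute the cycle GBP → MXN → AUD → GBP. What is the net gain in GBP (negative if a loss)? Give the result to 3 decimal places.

30.203

500 GBP × 23.34 = 11670 MXN
11670 MXN × 0.07057 = 823.5519 AUD
823.5519 AUD × 0.6438 = 530.20271322 GBP
Net change: 530.20271322 − 500 = 30.20271322 GBP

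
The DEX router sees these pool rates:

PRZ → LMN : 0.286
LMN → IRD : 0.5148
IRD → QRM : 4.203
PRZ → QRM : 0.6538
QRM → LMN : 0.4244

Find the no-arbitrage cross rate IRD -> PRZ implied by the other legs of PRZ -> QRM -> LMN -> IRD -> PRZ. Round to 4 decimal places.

Known legs of the cycle: 0.6538 × 0.4244 × 0.5148 = 0.142842956256
For no arbitrage the full-cycle product must be 1, so the missing rate is 1 / 0.142842956256 ≈ 7.000695.

7.0007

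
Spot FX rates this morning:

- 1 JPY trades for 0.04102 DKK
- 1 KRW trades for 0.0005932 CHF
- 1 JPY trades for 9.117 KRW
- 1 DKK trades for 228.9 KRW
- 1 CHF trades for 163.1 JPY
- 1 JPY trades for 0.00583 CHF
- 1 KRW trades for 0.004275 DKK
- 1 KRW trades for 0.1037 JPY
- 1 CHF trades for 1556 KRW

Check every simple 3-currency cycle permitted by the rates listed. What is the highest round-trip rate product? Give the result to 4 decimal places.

0.9737

KRW→JPY→DKK→KRW: 0.1037 × 0.04102 × 228.9 = 0.97369
CHF→KRW→JPY→CHF: 1556 × 0.1037 × 0.00583 = 0.94071
CHF→JPY→KRW→CHF: 163.1 × 9.117 × 0.0005932 = 0.88208
Maximum is KRW→JPY→DKK→KRW at 0.9737; no arbitrage — every cycle loses value.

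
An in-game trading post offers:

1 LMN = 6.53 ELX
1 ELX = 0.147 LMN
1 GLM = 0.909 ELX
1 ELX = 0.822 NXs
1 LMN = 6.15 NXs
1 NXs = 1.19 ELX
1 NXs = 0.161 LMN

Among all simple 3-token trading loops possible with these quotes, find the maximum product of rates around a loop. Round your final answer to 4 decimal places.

1.0758

LMN→NXs→ELX→LMN: 6.15 × 1.19 × 0.147 = 1.07582
LMN→ELX→NXs→LMN: 6.53 × 0.822 × 0.161 = 0.86419
Maximum is LMN→NXs→ELX→LMN at 1.0758; arbitrage exists.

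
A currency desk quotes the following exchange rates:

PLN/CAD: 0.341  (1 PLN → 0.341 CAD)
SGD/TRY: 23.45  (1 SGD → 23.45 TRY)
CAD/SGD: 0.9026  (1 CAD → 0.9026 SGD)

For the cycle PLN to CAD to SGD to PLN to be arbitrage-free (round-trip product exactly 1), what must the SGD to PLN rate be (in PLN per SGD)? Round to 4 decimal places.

Known legs of the cycle: 0.341 × 0.9026 = 0.3077866
For no arbitrage the full-cycle product must be 1, so the missing rate is 1 / 0.3077866 ≈ 3.249004.

3.2490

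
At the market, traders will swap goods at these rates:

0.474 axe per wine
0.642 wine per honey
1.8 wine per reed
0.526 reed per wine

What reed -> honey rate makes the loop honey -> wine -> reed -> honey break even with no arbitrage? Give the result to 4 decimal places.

2.9613

Known legs of the cycle: 0.642 × 0.526 = 0.337692
For no arbitrage the full-cycle product must be 1, so the missing rate is 1 / 0.337692 ≈ 2.961278.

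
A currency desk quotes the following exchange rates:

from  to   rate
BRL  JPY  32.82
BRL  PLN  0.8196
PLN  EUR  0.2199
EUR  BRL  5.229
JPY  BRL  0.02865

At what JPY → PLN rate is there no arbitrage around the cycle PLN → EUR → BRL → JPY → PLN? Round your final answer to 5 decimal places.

Known legs of the cycle: 0.2199 × 5.229 × 32.82 = 37.738310022
For no arbitrage the full-cycle product must be 1, so the missing rate is 1 / 37.738310022 ≈ 0.0264983.

0.02650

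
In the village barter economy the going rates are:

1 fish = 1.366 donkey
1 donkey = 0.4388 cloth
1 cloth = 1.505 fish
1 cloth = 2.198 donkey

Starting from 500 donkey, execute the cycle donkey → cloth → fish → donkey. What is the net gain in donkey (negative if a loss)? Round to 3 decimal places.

-48.951

500 donkey × 0.4388 = 219.4 cloth
219.4 cloth × 1.505 = 330.197 fish
330.197 fish × 1.366 = 451.049102 donkey
Net change: 451.049102 − 500 = -48.950898 donkey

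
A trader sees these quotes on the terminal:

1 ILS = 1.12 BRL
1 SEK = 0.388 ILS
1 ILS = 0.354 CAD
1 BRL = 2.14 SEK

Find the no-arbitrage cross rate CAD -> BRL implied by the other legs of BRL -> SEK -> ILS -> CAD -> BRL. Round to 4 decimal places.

3.4021

Known legs of the cycle: 2.14 × 0.388 × 0.354 = 0.29393328
For no arbitrage the full-cycle product must be 1, so the missing rate is 1 / 0.29393328 ≈ 3.402133.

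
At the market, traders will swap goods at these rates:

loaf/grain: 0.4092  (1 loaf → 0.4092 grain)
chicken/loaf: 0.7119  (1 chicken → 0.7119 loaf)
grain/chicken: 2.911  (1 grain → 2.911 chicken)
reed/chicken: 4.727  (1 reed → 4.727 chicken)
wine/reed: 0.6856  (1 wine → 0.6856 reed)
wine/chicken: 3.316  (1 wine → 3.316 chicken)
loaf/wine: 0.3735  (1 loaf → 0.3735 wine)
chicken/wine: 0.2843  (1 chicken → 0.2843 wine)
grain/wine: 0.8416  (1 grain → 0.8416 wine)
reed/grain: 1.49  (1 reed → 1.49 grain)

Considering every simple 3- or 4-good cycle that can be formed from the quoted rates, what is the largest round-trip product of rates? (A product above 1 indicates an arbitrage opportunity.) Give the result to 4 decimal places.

wine→reed→chicken→wine: 0.6856 × 4.727 × 0.2843 = 0.92137
loaf→wine→chicken→loaf: 0.3735 × 3.316 × 0.7119 = 0.88171
loaf→wine→reed→chicken→loaf: 0.3735 × 0.6856 × 4.727 × 0.7119 = 0.86172
grain→wine→reed→grain: 0.8416 × 0.6856 × 1.49 = 0.85973
loaf→grain→chicken→loaf: 0.4092 × 2.911 × 0.7119 = 0.84800
grain→chicken→wine→reed→grain: 2.911 × 0.2843 × 0.6856 × 1.49 = 0.84543
loaf→grain→wine→chicken→loaf: 0.4092 × 0.8416 × 3.316 × 0.7119 = 0.81297
Maximum is wine→reed→chicken→wine at 0.9214; no arbitrage — every cycle loses value.

0.9214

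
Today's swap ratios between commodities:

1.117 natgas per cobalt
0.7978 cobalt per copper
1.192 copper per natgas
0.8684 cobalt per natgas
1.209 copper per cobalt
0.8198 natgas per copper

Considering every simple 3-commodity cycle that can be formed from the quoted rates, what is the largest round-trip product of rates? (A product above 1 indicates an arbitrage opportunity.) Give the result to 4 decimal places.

1.0622

cobalt→natgas→copper→cobalt: 1.117 × 1.192 × 0.7978 = 1.06224
cobalt→copper→natgas→cobalt: 1.209 × 0.8198 × 0.8684 = 0.86070
Maximum is cobalt→natgas→copper→cobalt at 1.0622; arbitrage exists.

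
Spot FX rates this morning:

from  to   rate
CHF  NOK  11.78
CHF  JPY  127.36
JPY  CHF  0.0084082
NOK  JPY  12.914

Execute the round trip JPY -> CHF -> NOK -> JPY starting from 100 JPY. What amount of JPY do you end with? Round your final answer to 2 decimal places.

100 JPY × 0.0084082 = 0.84082 CHF
0.84082 CHF × 11.78 = 9.9048596 NOK
9.9048596 NOK × 12.914 = 127.9113568744 JPY

127.91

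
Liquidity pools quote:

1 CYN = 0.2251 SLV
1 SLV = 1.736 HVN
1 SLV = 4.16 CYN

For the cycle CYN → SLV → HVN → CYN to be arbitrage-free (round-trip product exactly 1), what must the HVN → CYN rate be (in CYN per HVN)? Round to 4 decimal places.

Known legs of the cycle: 0.2251 × 1.736 = 0.3907736
For no arbitrage the full-cycle product must be 1, so the missing rate is 1 / 0.3907736 ≈ 2.559027.

2.5590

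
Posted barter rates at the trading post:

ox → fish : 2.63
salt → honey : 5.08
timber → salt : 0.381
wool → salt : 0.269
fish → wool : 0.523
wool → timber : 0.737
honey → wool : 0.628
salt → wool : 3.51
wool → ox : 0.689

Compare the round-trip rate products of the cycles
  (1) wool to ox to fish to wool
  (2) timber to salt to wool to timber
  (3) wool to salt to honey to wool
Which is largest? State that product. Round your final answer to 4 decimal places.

(1) 0.689 × 2.63 × 0.523 = 0.94771
(2) 0.381 × 3.51 × 0.737 = 0.98560
(3) 0.269 × 5.08 × 0.628 = 0.85817
Highest is cycle (2) at 0.9856 (≤1, no arbitrage).

0.9856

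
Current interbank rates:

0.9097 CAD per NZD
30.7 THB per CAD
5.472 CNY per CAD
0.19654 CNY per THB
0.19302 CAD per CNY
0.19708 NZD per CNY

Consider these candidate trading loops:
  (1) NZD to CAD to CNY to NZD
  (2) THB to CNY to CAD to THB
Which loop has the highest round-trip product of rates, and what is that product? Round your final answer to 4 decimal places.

(1) 0.9097 × 5.472 × 0.19708 = 0.98104
(2) 0.19654 × 0.19302 × 30.7 = 1.16464
Highest is cycle (2) at 1.1646 (>1, arbitrage).

1.1646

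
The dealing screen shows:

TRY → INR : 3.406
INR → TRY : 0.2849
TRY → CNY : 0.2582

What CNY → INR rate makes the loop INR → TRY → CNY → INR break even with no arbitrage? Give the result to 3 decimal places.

13.594

Known legs of the cycle: 0.2849 × 0.2582 = 0.07356118
For no arbitrage the full-cycle product must be 1, so the missing rate is 1 / 0.07356118 ≈ 13.59413.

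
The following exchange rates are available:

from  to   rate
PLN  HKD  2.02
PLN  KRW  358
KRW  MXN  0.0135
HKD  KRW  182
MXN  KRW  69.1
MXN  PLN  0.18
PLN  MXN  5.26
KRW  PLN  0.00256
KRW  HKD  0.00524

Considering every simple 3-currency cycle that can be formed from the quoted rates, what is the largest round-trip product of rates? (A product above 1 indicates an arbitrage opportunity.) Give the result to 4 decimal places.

0.9412

PLN→HKD→KRW→PLN: 2.02 × 182 × 0.00256 = 0.94116
PLN→MXN→KRW→PLN: 5.26 × 69.1 × 0.00256 = 0.93047
PLN→KRW→MXN→PLN: 358 × 0.0135 × 0.18 = 0.86994
Maximum is PLN→HKD→KRW→PLN at 0.9412; no arbitrage — every cycle loses value.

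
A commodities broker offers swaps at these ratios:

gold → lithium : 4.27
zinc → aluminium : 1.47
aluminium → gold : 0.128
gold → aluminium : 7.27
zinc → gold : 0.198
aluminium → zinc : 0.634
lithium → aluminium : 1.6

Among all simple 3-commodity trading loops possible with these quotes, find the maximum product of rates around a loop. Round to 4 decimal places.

0.9126

aluminium→zinc→gold→aluminium: 0.634 × 0.198 × 7.27 = 0.91262
aluminium→gold→lithium→aluminium: 0.128 × 4.27 × 1.6 = 0.87450
Maximum is aluminium→zinc→gold→aluminium at 0.9126; no arbitrage — every cycle loses value.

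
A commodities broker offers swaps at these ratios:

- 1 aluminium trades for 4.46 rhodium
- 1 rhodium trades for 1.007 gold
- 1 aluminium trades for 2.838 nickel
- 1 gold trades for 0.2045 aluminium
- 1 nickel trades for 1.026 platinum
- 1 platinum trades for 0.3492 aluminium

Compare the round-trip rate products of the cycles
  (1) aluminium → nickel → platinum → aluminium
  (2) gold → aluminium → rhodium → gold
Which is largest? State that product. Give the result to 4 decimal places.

(1) 2.838 × 1.026 × 0.3492 = 1.01680
(2) 0.2045 × 4.46 × 1.007 = 0.91845
Highest is cycle (1) at 1.0168 (>1, arbitrage).

1.0168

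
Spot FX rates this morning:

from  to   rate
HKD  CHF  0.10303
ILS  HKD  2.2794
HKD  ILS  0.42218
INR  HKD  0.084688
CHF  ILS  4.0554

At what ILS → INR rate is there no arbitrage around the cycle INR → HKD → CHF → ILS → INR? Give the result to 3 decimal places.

Known legs of the cycle: 0.084688 × 0.10303 × 4.0554 = 0.035385005977056
For no arbitrage the full-cycle product must be 1, so the missing rate is 1 / 0.035385005977056 ≈ 28.26056.

28.261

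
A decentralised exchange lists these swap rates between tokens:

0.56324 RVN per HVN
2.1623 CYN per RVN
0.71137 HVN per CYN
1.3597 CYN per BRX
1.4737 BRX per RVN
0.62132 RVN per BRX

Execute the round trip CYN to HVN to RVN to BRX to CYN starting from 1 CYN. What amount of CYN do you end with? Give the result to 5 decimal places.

1 CYN × 0.71137 = 0.71137 HVN
0.71137 HVN × 0.56324 = 0.4006720388 RVN
0.4006720388 RVN × 1.4737 = 0.59047038357956 BRX
0.59047038357956 BRX × 1.3597 = 0.802862580553127732 CYN

0.80286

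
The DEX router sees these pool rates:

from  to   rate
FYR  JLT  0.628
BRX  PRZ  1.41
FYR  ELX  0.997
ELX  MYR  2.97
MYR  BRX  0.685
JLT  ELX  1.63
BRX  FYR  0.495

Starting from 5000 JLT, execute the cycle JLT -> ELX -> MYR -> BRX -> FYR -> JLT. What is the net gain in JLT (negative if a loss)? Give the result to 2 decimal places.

154.30

5000 JLT × 1.63 = 8150 ELX
8150 ELX × 2.97 = 24205.5 MYR
24205.5 MYR × 0.685 = 16580.7675 BRX
16580.7675 BRX × 0.495 = 8207.4799125 FYR
8207.4799125 FYR × 0.628 = 5154.29738505 JLT
Net change: 5154.29738505 − 5000 = 154.29738505 JLT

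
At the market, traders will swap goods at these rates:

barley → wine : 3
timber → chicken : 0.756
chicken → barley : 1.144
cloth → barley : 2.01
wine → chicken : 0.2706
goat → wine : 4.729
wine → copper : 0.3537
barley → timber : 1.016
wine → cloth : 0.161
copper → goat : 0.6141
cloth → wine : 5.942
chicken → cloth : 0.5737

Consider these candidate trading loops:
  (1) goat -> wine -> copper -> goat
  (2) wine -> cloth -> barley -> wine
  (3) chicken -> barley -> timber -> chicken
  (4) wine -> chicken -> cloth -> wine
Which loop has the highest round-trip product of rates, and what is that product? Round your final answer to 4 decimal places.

1.0272

(1) 4.729 × 0.3537 × 0.6141 = 1.02717
(2) 0.161 × 2.01 × 3 = 0.97083
(3) 1.144 × 1.016 × 0.756 = 0.87870
(4) 0.2706 × 0.5737 × 5.942 = 0.92246
Highest is cycle (1) at 1.0272 (>1, arbitrage).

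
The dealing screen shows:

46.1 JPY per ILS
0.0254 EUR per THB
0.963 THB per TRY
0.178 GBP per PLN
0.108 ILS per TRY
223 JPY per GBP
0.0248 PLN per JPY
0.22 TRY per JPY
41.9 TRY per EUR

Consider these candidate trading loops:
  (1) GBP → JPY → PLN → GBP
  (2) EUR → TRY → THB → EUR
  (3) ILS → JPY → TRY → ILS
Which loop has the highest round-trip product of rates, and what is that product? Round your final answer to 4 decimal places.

(1) 223 × 0.0248 × 0.178 = 0.98441
(2) 41.9 × 0.963 × 0.0254 = 1.02488
(3) 46.1 × 0.22 × 0.108 = 1.09534
Highest is cycle (3) at 1.0953 (>1, arbitrage).

1.0953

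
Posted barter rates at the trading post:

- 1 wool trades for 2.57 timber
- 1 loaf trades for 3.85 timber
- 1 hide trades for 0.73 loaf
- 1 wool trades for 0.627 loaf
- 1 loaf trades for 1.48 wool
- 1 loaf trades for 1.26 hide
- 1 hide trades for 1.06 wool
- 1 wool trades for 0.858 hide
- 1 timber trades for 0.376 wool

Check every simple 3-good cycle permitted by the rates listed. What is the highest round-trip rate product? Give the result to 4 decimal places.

loaf→wool→hide→loaf: 1.48 × 0.858 × 0.73 = 0.92698
loaf→timber→wool→loaf: 3.85 × 0.376 × 0.627 = 0.90765
loaf→hide→wool→loaf: 1.26 × 1.06 × 0.627 = 0.83742
Maximum is loaf→wool→hide→loaf at 0.9270; no arbitrage — every cycle loses value.

0.9270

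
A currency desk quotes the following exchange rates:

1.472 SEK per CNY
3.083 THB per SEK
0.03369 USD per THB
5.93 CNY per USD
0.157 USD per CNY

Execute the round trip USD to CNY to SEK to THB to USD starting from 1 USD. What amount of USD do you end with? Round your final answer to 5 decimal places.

0.90664

1 USD × 5.93 = 5.93 CNY
5.93 CNY × 1.472 = 8.72896 SEK
8.72896 SEK × 3.083 = 26.91138368 THB
26.91138368 THB × 0.03369 = 0.9066445161792 USD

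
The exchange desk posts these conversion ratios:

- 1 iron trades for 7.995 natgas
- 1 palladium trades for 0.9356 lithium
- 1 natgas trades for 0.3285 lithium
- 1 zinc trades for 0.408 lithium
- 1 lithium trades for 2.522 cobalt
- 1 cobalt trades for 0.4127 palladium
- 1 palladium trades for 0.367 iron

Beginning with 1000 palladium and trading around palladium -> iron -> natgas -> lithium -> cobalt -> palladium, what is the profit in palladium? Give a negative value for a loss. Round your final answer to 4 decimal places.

1000 palladium × 0.367 = 367 iron
367 iron × 7.995 = 2934.165 natgas
2934.165 natgas × 0.3285 = 963.8732025 lithium
963.8732025 lithium × 2.522 = 2430.888216705 cobalt
2430.888216705 cobalt × 0.4127 = 1003.2275670341535 palladium
Net change: 1003.2275670341535 − 1000 = 3.2275670341535 palladium

3.2276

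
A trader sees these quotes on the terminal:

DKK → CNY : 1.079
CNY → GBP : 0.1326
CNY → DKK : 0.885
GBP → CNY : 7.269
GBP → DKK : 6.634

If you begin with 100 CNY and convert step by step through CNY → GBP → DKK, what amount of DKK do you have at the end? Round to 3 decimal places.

100 CNY × 0.1326 = 13.26 GBP
13.26 GBP × 6.634 = 87.96684 DKK

87.967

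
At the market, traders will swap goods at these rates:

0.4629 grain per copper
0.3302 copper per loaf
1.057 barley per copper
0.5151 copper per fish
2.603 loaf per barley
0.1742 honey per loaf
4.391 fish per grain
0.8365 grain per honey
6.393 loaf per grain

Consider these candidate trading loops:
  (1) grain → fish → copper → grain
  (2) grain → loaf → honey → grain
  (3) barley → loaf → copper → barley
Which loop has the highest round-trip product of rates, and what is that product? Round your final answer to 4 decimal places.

1.0470

(1) 4.391 × 0.5151 × 0.4629 = 1.04699
(2) 6.393 × 0.1742 × 0.8365 = 0.93158
(3) 2.603 × 0.3302 × 1.057 = 0.90850
Highest is cycle (1) at 1.0470 (>1, arbitrage).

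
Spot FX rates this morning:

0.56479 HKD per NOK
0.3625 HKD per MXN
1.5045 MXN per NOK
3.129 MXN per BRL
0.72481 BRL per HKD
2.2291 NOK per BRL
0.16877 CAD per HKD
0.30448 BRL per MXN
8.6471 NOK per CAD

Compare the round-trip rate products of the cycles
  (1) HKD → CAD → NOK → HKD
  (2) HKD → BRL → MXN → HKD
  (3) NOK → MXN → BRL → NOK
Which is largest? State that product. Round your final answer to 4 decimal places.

(1) 0.16877 × 8.6471 × 0.56479 = 0.82424
(2) 0.72481 × 3.129 × 0.3625 = 0.82212
(3) 1.5045 × 0.30448 × 2.2291 = 1.02113
Highest is cycle (3) at 1.0211 (>1, arbitrage).

1.0211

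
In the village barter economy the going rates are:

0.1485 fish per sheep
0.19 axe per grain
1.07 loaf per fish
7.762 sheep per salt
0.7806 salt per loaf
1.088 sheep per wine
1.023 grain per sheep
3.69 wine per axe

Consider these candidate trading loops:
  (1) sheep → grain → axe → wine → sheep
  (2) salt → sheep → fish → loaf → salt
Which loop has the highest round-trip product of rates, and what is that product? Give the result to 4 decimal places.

0.9627

(1) 1.023 × 0.19 × 3.69 × 1.088 = 0.78034
(2) 7.762 × 0.1485 × 1.07 × 0.7806 = 0.96275
Highest is cycle (2) at 0.9627 (≤1, no arbitrage).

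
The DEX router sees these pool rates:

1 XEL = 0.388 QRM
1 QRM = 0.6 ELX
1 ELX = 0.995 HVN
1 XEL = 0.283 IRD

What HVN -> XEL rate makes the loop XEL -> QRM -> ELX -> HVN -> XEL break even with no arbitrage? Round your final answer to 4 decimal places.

4.3171

Known legs of the cycle: 0.388 × 0.6 × 0.995 = 0.231636
For no arbitrage the full-cycle product must be 1, so the missing rate is 1 / 0.231636 ≈ 4.317118.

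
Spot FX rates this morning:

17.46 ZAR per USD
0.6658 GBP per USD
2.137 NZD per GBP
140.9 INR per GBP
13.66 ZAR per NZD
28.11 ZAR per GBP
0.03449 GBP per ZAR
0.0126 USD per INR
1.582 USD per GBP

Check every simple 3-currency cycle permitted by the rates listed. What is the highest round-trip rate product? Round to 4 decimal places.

1.1820

INR→USD→GBP→INR: 0.0126 × 0.6658 × 140.9 = 1.18202
NZD→ZAR→GBP→NZD: 13.66 × 0.03449 × 2.137 = 1.00681
ZAR→GBP→USD→ZAR: 0.03449 × 1.582 × 17.46 = 0.95267
Maximum is INR→USD→GBP→INR at 1.1820; arbitrage exists.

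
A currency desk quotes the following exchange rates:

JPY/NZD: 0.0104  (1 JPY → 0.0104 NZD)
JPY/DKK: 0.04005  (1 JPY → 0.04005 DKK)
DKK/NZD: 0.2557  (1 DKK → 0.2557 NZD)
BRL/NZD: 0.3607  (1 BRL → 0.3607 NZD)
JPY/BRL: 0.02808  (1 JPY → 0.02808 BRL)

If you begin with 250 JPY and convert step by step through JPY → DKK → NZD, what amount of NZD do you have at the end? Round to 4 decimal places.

2.5602

250 JPY × 0.04005 = 10.0125 DKK
10.0125 DKK × 0.2557 = 2.56019625 NZD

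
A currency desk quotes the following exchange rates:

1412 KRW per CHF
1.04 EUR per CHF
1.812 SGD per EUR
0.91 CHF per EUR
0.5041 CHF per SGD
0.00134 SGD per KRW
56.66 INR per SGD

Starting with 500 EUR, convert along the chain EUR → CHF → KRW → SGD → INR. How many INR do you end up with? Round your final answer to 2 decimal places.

500 EUR × 0.91 = 455 CHF
455 CHF × 1412 = 642460 KRW
642460 KRW × 0.00134 = 860.8964 SGD
860.8964 SGD × 56.66 = 48778.390024 INR

48778.39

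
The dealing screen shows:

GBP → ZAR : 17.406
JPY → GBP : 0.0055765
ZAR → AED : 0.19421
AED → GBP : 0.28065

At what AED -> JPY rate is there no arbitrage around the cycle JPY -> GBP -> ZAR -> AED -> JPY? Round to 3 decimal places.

53.048

Known legs of the cycle: 0.0055765 × 17.406 × 0.19421 = 0.01885090800339
For no arbitrage the full-cycle product must be 1, so the missing rate is 1 / 0.01885090800339 ≈ 53.04784.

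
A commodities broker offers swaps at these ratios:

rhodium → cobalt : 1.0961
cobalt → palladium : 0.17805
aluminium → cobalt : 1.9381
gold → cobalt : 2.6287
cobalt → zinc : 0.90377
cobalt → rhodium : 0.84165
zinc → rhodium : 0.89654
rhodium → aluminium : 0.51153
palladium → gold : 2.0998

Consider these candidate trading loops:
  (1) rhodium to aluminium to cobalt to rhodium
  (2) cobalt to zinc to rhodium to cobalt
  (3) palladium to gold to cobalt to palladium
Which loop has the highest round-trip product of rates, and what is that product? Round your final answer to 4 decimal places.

0.9828

(1) 0.51153 × 1.9381 × 0.84165 = 0.83441
(2) 0.90377 × 0.89654 × 1.0961 = 0.88813
(3) 2.0998 × 2.6287 × 0.17805 = 0.98279
Highest is cycle (3) at 0.9828 (≤1, no arbitrage).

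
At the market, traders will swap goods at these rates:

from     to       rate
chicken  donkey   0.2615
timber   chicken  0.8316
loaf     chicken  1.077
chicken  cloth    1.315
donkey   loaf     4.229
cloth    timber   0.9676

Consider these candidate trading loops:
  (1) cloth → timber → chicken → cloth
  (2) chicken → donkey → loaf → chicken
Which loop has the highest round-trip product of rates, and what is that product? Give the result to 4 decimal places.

1.1910

(1) 0.9676 × 0.8316 × 1.315 = 1.05812
(2) 0.2615 × 4.229 × 1.077 = 1.19104
Highest is cycle (2) at 1.1910 (>1, arbitrage).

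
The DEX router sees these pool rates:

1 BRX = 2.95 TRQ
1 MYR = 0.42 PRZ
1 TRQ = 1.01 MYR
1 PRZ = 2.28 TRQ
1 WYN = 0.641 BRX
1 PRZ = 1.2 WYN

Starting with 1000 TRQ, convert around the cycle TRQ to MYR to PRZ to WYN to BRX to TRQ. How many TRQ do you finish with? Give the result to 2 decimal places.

1000 TRQ × 1.01 = 1010 MYR
1010 MYR × 0.42 = 424.2 PRZ
424.2 PRZ × 1.2 = 509.04 WYN
509.04 WYN × 0.641 = 326.29464 BRX
326.29464 BRX × 2.95 = 962.569188 TRQ

962.57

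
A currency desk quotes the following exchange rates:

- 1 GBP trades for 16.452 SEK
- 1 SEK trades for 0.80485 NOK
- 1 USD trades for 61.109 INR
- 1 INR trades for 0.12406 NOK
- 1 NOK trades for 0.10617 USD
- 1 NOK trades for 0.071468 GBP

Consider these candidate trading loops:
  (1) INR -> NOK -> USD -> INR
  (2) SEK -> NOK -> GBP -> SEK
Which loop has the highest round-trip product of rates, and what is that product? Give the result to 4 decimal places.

(1) 0.12406 × 0.10617 × 61.109 = 0.80489
(2) 0.80485 × 0.071468 × 16.452 = 0.94634
Highest is cycle (2) at 0.9463 (≤1, no arbitrage).

0.9463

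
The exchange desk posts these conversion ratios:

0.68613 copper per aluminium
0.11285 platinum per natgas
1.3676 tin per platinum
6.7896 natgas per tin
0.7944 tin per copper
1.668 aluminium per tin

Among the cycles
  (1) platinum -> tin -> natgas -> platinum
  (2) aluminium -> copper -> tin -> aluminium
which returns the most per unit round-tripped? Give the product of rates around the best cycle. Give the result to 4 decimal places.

(1) 1.3676 × 6.7896 × 0.11285 = 1.04786
(2) 0.68613 × 0.7944 × 1.668 = 0.90916
Highest is cycle (1) at 1.0479 (>1, arbitrage).

1.0479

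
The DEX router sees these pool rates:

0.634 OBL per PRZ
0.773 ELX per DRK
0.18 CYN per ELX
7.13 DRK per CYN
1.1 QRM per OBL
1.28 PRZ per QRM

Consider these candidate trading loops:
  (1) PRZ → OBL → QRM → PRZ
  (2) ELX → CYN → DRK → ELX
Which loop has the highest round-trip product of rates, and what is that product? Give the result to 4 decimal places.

0.9921

(1) 0.634 × 1.1 × 1.28 = 0.89267
(2) 0.18 × 7.13 × 0.773 = 0.99207
Highest is cycle (2) at 0.9921 (≤1, no arbitrage).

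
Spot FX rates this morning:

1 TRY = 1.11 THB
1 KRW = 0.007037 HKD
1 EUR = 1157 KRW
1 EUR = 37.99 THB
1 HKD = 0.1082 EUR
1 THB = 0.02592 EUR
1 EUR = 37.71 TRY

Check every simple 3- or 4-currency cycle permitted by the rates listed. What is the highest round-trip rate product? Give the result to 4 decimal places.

1.0850

EUR→TRY→THB→EUR: 37.71 × 1.11 × 0.02592 = 1.08496
EUR→KRW→HKD→EUR: 1157 × 0.007037 × 0.1082 = 0.88094
Maximum is EUR→TRY→THB→EUR at 1.0850; arbitrage exists.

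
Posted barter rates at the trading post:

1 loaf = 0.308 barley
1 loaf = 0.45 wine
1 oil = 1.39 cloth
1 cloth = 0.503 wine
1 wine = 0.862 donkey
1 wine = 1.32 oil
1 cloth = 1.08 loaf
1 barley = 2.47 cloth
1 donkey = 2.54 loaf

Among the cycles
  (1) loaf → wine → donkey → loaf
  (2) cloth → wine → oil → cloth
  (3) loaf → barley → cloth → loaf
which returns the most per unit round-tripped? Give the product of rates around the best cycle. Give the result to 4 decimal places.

(1) 0.45 × 0.862 × 2.54 = 0.98527
(2) 0.503 × 1.32 × 1.39 = 0.92290
(3) 0.308 × 2.47 × 1.08 = 0.82162
Highest is cycle (1) at 0.9853 (≤1, no arbitrage).

0.9853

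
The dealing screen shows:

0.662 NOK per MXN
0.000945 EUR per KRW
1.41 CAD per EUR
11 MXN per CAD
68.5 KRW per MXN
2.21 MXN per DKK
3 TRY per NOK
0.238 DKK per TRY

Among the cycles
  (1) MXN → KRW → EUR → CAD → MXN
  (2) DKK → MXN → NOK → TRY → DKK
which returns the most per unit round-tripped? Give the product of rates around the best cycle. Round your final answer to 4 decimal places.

(1) 68.5 × 0.000945 × 1.41 × 11 = 1.00400
(2) 2.21 × 0.662 × 3 × 0.238 = 1.04460
Highest is cycle (2) at 1.0446 (>1, arbitrage).

1.0446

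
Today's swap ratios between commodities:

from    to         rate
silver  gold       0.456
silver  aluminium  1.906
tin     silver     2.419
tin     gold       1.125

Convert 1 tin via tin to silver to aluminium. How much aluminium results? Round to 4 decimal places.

1 tin × 2.419 = 2.419 silver
2.419 silver × 1.906 = 4.610614 aluminium

4.6106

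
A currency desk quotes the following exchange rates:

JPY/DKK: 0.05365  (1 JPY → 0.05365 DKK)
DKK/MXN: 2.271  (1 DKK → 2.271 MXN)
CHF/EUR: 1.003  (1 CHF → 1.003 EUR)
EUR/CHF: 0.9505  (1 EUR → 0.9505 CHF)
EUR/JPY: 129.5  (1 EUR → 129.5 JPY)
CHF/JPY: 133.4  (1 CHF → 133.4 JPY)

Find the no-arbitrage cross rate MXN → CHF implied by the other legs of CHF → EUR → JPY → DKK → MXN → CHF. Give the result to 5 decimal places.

0.06319

Known legs of the cycle: 1.003 × 129.5 × 0.05365 × 2.271 = 15.825504434775
For no arbitrage the full-cycle product must be 1, so the missing rate is 1 / 15.825504434775 ≈ 0.0631891.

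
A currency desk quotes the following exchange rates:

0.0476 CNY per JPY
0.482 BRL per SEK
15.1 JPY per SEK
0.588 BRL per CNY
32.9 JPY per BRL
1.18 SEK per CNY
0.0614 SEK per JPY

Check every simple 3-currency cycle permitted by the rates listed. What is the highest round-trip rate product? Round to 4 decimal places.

SEK→BRL→JPY→SEK: 0.482 × 32.9 × 0.0614 = 0.97367
BRL→JPY→CNY→BRL: 32.9 × 0.0476 × 0.588 = 0.92083
SEK→JPY→CNY→SEK: 15.1 × 0.0476 × 1.18 = 0.84814
Maximum is SEK→BRL→JPY→SEK at 0.9737; no arbitrage — every cycle loses value.

0.9737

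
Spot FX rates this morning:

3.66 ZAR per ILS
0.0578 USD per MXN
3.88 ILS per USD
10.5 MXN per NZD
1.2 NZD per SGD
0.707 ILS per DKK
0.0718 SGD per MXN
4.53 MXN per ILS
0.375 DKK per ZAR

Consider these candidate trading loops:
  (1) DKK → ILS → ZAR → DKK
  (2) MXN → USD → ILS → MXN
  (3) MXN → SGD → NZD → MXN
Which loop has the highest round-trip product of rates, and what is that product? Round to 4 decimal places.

(1) 0.707 × 3.66 × 0.375 = 0.97036
(2) 0.0578 × 3.88 × 4.53 = 1.01592
(3) 0.0718 × 1.2 × 10.5 = 0.90468
Highest is cycle (2) at 1.0159 (>1, arbitrage).

1.0159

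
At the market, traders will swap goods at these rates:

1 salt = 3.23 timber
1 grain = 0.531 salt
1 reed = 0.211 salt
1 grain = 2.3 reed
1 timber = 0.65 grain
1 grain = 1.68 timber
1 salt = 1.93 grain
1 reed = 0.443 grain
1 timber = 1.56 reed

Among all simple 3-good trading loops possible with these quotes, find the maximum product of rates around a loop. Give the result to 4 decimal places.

1.1610

grain→timber→reed→grain: 1.68 × 1.56 × 0.443 = 1.16101
grain→salt→timber→grain: 0.531 × 3.23 × 0.65 = 1.11483
timber→reed→salt→timber: 1.56 × 0.211 × 3.23 = 1.06319
grain→reed→salt→grain: 2.3 × 0.211 × 1.93 = 0.93663
Maximum is grain→timber→reed→grain at 1.1610; arbitrage exists.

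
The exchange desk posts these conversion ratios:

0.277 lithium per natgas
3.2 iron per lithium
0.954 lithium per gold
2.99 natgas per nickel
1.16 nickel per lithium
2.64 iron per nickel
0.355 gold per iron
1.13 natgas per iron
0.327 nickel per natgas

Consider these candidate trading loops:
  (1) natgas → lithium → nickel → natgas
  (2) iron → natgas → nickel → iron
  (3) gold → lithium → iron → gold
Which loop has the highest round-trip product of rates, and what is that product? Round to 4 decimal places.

(1) 0.277 × 1.16 × 2.99 = 0.96075
(2) 1.13 × 0.327 × 2.64 = 0.97551
(3) 0.954 × 3.2 × 0.355 = 1.08374
Highest is cycle (3) at 1.0837 (>1, arbitrage).

1.0837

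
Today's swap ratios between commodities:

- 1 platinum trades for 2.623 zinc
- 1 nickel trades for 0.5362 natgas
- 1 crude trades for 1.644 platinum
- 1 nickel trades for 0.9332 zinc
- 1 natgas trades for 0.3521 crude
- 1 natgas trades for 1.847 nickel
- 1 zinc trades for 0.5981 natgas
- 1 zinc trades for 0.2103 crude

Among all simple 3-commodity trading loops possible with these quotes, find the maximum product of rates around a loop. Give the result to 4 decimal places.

natgas→nickel→zinc→natgas: 1.847 × 0.9332 × 0.5981 = 1.03090
crude→platinum→zinc→crude: 1.644 × 2.623 × 0.2103 = 0.90686
Maximum is natgas→nickel→zinc→natgas at 1.0309; arbitrage exists.

1.0309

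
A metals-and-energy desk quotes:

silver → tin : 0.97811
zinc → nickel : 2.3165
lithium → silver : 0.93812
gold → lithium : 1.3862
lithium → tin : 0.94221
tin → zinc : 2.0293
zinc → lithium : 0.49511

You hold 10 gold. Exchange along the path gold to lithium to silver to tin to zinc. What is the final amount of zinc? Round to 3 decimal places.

25.812

10 gold × 1.3862 = 13.862 lithium
13.862 lithium × 0.93812 = 13.00421944 silver
13.00421944 silver × 0.97811 = 12.7195570764584 tin
12.7195570764584 tin × 2.0293 = 25.81179717525703112 zinc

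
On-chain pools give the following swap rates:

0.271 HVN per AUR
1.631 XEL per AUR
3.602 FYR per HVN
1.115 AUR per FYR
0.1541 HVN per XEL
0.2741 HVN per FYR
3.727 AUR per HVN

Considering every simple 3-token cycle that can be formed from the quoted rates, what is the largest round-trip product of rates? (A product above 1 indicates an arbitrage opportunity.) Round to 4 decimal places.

1.0884

HVN→FYR→AUR→HVN: 3.602 × 1.115 × 0.271 = 1.08840
HVN→AUR→XEL→HVN: 3.727 × 1.631 × 0.1541 = 0.93673
Maximum is HVN→FYR→AUR→HVN at 1.0884; arbitrage exists.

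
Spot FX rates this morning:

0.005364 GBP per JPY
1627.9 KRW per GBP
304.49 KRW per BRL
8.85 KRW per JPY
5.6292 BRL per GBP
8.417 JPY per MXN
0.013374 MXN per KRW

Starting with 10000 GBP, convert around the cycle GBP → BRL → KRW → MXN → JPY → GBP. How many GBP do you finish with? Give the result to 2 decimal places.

10000 GBP × 5.6292 = 56292 BRL
56292 BRL × 304.49 = 17140351.08 KRW
17140351.08 KRW × 0.013374 = 229235.05534392 MXN
229235.05534392 MXN × 8.417 = 1929471.46082977464 JPY
1929471.46082977464 JPY × 0.005364 = 10349.68491589091116896 GBP

10349.68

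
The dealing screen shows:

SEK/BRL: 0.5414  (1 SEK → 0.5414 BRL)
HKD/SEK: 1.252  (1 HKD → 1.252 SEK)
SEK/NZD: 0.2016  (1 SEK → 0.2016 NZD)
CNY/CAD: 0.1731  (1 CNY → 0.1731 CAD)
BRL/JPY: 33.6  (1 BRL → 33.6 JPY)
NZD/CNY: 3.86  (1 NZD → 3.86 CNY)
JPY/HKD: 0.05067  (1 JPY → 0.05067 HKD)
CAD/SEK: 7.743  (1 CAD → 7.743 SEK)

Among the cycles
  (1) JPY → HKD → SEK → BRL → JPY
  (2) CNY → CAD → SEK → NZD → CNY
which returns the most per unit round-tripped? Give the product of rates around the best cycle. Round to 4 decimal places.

(1) 0.05067 × 1.252 × 0.5414 × 33.6 = 1.15402
(2) 0.1731 × 7.743 × 0.2016 × 3.86 = 1.04300
Highest is cycle (1) at 1.1540 (>1, arbitrage).

1.1540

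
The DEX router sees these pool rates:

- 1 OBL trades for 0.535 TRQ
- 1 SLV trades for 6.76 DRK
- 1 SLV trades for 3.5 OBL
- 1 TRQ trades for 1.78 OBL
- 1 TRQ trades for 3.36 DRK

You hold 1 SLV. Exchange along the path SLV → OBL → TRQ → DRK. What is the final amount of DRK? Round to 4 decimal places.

1 SLV × 3.5 = 3.5 OBL
3.5 OBL × 0.535 = 1.8725 TRQ
1.8725 TRQ × 3.36 = 6.2916 DRK

6.2916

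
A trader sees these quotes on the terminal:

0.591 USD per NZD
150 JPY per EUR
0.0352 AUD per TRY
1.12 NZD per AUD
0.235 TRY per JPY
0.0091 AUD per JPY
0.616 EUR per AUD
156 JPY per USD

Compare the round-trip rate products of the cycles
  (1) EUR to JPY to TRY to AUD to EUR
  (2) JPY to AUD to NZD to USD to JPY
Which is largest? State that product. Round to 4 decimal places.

0.9397

(1) 150 × 0.235 × 0.0352 × 0.616 = 0.76433
(2) 0.0091 × 1.12 × 0.591 × 156 = 0.93966
Highest is cycle (2) at 0.9397 (≤1, no arbitrage).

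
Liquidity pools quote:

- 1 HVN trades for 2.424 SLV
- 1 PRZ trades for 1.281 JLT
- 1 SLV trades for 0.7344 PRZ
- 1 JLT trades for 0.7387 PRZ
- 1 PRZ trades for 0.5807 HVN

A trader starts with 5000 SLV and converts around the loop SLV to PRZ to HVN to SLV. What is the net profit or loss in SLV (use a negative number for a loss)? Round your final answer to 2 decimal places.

168.77

5000 SLV × 0.7344 = 3672 PRZ
3672 PRZ × 0.5807 = 2132.3304 HVN
2132.3304 HVN × 2.424 = 5168.7688896 SLV
Net change: 5168.7688896 − 5000 = 168.7688896 SLV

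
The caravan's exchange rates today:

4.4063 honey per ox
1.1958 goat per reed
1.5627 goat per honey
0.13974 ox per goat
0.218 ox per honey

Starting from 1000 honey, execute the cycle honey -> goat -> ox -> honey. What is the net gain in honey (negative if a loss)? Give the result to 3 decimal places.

1000 honey × 1.5627 = 1562.7 goat
1562.7 goat × 0.13974 = 218.371698 ox
218.371698 ox × 4.4063 = 962.2112128974 honey
Net change: 962.2112128974 − 1000 = -37.7887871026 honey

-37.789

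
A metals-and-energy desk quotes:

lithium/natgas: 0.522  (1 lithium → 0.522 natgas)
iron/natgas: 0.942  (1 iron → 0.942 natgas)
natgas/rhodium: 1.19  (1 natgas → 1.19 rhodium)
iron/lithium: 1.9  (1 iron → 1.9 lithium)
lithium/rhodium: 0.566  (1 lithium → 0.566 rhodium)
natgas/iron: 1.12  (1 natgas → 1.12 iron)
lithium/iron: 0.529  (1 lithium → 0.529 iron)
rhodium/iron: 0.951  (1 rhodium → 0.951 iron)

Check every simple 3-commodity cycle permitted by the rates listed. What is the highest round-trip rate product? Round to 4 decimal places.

natgas→iron→lithium→natgas: 1.12 × 1.9 × 0.522 = 1.11082
natgas→rhodium→iron→natgas: 1.19 × 0.951 × 0.942 = 1.06605
rhodium→iron→lithium→rhodium: 0.951 × 1.9 × 0.566 = 1.02271
Maximum is natgas→iron→lithium→natgas at 1.1108; arbitrage exists.

1.1108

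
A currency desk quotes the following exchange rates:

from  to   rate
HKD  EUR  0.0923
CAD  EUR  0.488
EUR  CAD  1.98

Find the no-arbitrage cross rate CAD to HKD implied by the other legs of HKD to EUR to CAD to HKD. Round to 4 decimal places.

Known legs of the cycle: 0.0923 × 1.98 = 0.182754
For no arbitrage the full-cycle product must be 1, so the missing rate is 1 / 0.182754 ≈ 5.471836.

5.4718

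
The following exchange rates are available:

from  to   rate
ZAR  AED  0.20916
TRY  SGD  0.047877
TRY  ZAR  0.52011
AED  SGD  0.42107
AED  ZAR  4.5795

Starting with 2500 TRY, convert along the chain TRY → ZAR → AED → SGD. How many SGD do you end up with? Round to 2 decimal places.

114.52

2500 TRY × 0.52011 = 1300.275 ZAR
1300.275 ZAR × 0.20916 = 271.965519 AED
271.965519 AED × 0.42107 = 114.51652108533 SGD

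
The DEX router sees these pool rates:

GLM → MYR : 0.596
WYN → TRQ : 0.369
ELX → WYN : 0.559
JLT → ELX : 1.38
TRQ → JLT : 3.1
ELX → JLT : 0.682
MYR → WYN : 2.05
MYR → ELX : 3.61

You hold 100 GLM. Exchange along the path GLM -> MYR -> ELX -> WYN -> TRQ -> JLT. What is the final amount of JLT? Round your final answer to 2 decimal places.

137.58

100 GLM × 0.596 = 59.6 MYR
59.6 MYR × 3.61 = 215.156 ELX
215.156 ELX × 0.559 = 120.272204 WYN
120.272204 WYN × 0.369 = 44.380443276 TRQ
44.380443276 TRQ × 3.1 = 137.5793741556 JLT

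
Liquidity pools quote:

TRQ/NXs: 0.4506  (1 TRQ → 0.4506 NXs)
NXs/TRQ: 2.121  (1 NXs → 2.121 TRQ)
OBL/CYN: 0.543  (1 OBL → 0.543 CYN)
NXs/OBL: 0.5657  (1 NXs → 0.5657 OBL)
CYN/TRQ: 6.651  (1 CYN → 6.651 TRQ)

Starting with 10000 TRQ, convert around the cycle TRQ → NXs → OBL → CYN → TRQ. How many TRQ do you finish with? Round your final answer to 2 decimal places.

10000 TRQ × 0.4506 = 4506 NXs
4506 NXs × 0.5657 = 2549.0442 OBL
2549.0442 OBL × 0.543 = 1384.1310006 CYN
1384.1310006 CYN × 6.651 = 9205.8552849906 TRQ

9205.86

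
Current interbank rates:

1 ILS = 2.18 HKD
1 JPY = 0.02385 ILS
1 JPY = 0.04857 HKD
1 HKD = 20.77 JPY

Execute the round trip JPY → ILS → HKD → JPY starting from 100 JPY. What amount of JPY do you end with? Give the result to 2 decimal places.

100 JPY × 0.02385 = 2.385 ILS
2.385 ILS × 2.18 = 5.1993 HKD
5.1993 HKD × 20.77 = 107.989461 JPY

107.99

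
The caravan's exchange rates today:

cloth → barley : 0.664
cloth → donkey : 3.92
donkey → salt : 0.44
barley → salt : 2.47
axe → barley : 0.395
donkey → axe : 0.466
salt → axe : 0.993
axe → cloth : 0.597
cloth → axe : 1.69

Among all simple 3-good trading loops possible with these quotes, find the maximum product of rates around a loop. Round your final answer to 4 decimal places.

1.0906

cloth→donkey→axe→cloth: 3.92 × 0.466 × 0.597 = 1.09055
axe→barley→salt→axe: 0.395 × 2.47 × 0.993 = 0.96882
Maximum is cloth→donkey→axe→cloth at 1.0906; arbitrage exists.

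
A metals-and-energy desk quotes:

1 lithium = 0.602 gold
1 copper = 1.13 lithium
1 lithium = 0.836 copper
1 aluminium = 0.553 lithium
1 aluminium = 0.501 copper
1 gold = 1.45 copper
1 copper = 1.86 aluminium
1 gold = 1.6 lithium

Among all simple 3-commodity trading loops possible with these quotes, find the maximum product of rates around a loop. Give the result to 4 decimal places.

lithium→gold→copper→lithium: 0.602 × 1.45 × 1.13 = 0.98638
lithium→copper→aluminium→lithium: 0.836 × 1.86 × 0.553 = 0.85989
Maximum is lithium→gold→copper→lithium at 0.9864; no arbitrage — every cycle loses value.

0.9864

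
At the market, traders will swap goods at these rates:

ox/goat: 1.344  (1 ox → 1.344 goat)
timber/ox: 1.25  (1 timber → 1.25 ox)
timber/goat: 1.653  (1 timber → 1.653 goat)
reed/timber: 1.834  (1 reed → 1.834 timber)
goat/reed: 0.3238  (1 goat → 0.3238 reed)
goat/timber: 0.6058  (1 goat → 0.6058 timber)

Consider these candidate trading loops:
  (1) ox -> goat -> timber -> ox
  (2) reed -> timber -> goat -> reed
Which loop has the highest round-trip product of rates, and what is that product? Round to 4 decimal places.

1.0177

(1) 1.344 × 0.6058 × 1.25 = 1.01774
(2) 1.834 × 1.653 × 0.3238 = 0.98163
Highest is cycle (1) at 1.0177 (>1, arbitrage).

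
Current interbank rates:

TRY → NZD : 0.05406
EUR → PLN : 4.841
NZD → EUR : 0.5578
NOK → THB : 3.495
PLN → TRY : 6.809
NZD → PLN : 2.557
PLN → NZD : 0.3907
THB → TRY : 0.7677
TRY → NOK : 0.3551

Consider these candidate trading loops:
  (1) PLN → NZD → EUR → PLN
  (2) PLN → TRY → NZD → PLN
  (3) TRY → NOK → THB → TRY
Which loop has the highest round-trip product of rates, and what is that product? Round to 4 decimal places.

1.0550

(1) 0.3907 × 0.5578 × 4.841 = 1.05501
(2) 6.809 × 0.05406 × 2.557 = 0.94122
(3) 0.3551 × 3.495 × 0.7677 = 0.95277
Highest is cycle (1) at 1.0550 (>1, arbitrage).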